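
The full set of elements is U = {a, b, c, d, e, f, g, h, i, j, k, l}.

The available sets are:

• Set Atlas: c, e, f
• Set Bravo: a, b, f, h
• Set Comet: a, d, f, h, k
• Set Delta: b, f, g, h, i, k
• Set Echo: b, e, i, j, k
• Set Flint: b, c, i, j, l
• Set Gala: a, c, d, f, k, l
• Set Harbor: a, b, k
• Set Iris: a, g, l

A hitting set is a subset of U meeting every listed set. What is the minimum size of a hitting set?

Take T = {b, f, l}. Each listed set contains at least one of these, so T is a hitting set of size 3.
No choice of 2 elements meets every set, so 3 is the minimum.

3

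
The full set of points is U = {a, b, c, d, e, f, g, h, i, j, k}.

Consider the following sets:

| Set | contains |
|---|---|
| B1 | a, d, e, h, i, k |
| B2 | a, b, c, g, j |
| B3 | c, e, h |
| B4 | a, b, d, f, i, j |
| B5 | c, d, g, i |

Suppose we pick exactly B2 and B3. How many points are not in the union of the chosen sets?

Union of B2, B3 = {a, b, c, e, g, h, j}.
Not covered: d, f, i, k — 4 points.

4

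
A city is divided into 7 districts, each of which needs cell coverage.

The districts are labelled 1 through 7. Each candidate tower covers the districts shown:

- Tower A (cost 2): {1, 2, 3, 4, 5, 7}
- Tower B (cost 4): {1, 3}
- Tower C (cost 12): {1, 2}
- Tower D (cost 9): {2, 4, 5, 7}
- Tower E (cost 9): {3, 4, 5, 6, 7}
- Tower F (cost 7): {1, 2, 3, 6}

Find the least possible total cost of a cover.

9

A, F together cover every district (A ∪ F = {1, 2, 3, 4, 5, 6, 7}); total cost 2 + 7 = 9.
No covering selection has total cost below 9.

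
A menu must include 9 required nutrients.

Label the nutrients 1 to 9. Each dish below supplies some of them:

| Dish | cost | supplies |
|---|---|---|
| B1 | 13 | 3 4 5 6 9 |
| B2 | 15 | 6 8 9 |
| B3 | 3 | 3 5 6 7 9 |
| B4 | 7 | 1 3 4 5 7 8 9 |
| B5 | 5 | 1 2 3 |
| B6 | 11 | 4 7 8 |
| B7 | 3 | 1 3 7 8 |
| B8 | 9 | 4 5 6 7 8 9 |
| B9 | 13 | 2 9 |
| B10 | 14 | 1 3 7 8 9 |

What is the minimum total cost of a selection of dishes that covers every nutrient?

B5, B8 together cover every nutrient (B5 ∪ B8 = {1, 2, 3, 4, 5, 6, 7, 8, 9}); total cost 5 + 9 = 14.
The greedy pick B3, B7, B5, B4 costs 18; no covering selection beats 14.

14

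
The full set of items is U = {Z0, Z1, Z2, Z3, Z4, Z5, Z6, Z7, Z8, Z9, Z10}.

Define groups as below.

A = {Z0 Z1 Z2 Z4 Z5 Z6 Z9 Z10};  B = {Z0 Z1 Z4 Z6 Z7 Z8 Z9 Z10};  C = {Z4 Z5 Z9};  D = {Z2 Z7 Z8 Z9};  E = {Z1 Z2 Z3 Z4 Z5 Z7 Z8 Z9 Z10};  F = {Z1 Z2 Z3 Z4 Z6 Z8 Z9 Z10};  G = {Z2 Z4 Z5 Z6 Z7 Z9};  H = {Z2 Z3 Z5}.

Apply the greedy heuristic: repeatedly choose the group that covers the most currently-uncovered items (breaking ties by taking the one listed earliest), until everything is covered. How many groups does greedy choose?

2

Greedy: pick E (covers 9 new) → pick A (covers 2 new). Total picks: 2.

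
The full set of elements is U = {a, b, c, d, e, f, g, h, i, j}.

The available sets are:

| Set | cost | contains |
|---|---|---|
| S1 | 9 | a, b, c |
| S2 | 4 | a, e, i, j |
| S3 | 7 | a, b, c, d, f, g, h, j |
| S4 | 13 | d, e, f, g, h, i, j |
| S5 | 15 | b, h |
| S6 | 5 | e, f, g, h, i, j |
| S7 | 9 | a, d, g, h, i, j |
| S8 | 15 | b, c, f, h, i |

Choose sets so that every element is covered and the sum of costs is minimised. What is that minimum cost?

S2, S3 together cover every element (S2 ∪ S3 = {a, b, c, d, e, f, g, h, i, j}); total cost 4 + 7 = 11.
The greedy pick S6, S3 costs 12; no covering selection beats 11.

11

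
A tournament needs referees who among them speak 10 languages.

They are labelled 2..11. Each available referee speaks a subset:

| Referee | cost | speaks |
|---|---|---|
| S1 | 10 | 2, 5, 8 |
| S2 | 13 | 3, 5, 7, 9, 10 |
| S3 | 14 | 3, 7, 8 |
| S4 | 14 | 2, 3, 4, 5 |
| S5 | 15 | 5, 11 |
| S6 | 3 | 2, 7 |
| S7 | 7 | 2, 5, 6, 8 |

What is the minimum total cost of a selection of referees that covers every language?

S2, S4, S5, S7 together cover every language (S2 ∪ S4 ∪ S5 ∪ S7 = {2, 3, 4, 5, 6, 7, 8, 9, 10, 11}); total cost 13 + 14 + 15 + 7 = 49.
The greedy pick S6, S7, S2, S4, S5 costs 52; no covering selection beats 49.

49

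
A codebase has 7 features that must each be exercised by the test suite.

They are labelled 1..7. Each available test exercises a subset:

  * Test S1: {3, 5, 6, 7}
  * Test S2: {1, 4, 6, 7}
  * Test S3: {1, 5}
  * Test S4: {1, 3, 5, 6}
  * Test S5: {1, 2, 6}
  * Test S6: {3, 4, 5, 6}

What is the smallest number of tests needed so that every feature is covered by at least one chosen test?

3

S2 and S5 and S6 together: S2 ∪ S5 ∪ S6 = {1, 2, 3, 4, 5, 6, 7} — every feature is covered.
Only S5 contains 2, so S5 is forced; the remaining 4 features need at least 2 more tests (each remaining test adds at most 3) — so at least 3 tests are needed, and 3 is optimal.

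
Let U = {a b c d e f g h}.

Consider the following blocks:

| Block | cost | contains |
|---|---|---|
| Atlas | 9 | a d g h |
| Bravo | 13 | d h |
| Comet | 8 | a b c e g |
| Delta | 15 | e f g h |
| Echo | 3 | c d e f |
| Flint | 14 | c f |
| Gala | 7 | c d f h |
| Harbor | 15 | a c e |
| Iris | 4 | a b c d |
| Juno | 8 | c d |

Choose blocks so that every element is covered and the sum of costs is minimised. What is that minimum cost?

Comet, Gala together cover every element (Comet ∪ Gala = {a, b, c, d, e, f, g, h}); total cost 8 + 7 = 15.
The greedy pick Echo, Iris, Atlas costs 16; no covering selection beats 15.

15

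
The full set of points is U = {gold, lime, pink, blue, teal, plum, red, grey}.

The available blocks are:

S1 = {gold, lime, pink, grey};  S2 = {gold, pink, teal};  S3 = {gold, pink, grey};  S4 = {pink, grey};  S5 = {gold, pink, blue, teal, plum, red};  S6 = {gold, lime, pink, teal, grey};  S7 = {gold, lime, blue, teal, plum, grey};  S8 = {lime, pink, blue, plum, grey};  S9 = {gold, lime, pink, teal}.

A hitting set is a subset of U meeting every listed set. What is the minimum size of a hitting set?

2

H = {gold, pink} meets every block (each contains at least one member of H), and |H| = 2.
No single point lies in every block, so at least 2 are needed and 2 is optimal.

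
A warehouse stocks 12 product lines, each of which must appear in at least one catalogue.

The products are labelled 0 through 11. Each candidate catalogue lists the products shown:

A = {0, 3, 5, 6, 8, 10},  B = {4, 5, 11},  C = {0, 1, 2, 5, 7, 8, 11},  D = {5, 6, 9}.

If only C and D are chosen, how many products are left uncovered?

Union of C, D = {0, 1, 2, 5, 6, 7, 8, 9, 11}.
Not covered: 3, 4, 10 — 3 products.

3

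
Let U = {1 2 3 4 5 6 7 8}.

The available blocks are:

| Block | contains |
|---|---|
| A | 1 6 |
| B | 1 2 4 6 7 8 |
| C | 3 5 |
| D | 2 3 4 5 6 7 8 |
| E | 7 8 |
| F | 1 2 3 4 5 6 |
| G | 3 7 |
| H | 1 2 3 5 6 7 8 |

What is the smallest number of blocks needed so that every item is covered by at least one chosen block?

2

B and H cover everything between them: the union {1, 2, 3, 4, 5, 6, 7, 8} is all of U.
No single block has all 8 items (the largest, D, has 7), so 2 is optimal.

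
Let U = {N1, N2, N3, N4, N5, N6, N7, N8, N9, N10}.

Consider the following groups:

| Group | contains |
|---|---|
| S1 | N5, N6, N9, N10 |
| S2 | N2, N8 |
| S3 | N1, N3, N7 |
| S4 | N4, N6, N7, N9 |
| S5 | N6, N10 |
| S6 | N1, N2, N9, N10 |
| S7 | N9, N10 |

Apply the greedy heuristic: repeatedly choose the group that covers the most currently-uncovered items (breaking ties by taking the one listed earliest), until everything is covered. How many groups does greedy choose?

Greedy: pick S1 (covers 4 new) → pick S3 (covers 3 new) → pick S2 (covers 2 new) → pick S4 (covers 1 new). Total picks: 4.

4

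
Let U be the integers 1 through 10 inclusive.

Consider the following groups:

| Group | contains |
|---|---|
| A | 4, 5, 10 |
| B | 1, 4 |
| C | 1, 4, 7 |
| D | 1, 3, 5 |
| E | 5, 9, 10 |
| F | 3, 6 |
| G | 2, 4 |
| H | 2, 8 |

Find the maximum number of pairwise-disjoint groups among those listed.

C, E, F, H are pairwise disjoint (C={1,4,7}; E={5,9,10}; F={3,6}; H={2,8}).
Every remaining group overlaps one of these, and no 5 of the listed groups are pairwise disjoint, so 4 is the maximum.

4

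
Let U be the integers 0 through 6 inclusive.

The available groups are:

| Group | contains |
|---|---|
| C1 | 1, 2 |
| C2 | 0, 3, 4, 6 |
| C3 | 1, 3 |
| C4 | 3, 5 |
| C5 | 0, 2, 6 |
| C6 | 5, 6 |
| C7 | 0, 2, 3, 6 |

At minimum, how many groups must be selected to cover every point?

C1 and C2 and C4 together: C1 ∪ C2 ∪ C4 = {0, 1, 2, 3, 4, 5, 6} — every point is covered.
Only C2 contains 4, so C2 is forced; the remaining 3 points need at least 2 more groups (each remaining group adds at most 2) — so at least 3 groups are needed, and 3 is optimal.

3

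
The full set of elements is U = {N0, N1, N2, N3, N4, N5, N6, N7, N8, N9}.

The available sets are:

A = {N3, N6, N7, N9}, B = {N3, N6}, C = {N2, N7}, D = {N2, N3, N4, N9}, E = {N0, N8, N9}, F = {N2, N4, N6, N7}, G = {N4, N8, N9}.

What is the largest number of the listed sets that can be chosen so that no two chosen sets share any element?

B, C, E are pairwise disjoint (B={N3,N6}; C={N2,N7}; E={N0,N8,N9}).
Every remaining set overlaps one of these, and no 4 of the listed sets are pairwise disjoint, so 3 is the maximum.

3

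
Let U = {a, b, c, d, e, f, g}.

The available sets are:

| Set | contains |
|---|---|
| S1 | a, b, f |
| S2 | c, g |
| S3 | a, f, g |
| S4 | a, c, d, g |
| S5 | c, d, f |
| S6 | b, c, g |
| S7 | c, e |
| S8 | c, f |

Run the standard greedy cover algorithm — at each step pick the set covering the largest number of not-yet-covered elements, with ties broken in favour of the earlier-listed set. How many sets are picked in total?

3

Greedy: pick S4 (covers 4 new) → pick S1 (covers 2 new) → pick S7 (covers 1 new). Total picks: 3.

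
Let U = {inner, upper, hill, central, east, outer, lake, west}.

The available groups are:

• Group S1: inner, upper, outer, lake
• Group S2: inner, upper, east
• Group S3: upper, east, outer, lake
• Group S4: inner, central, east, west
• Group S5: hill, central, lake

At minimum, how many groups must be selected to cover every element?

S1 and S4 and S5 together: S1 ∪ S4 ∪ S5 = {inner, upper, hill, central, east, outer, lake, west} — every element is covered.
Only S5 contains hill, so S5 is forced; the remaining 5 elements need at least 2 more groups (each remaining group adds at most 3) — so at least 3 groups are needed, and 3 is optimal.

3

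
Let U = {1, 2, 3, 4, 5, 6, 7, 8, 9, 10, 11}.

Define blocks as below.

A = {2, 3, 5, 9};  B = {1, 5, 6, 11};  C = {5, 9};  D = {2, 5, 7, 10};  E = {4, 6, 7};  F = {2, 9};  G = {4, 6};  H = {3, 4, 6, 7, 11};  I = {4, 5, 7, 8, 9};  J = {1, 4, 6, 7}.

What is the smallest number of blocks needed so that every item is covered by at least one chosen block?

4

Take {B, D, H, I}. Their union is {1, 2, 3, 4, 5, 6, 7, 8, 9, 10, 11}, which is all 11 items.
No 3 of the 10 blocks cover everything (all 120 combinations miss at least one item), so 4 is optimal.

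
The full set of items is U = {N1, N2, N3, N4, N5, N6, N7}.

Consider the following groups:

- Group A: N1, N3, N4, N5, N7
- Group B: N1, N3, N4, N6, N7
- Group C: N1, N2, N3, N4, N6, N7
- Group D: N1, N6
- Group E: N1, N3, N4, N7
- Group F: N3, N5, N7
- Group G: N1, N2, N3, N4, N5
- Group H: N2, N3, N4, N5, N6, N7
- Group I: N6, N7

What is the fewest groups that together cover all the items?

E and H together: E ∪ H = {N1, N2, N3, N4, N5, N6, N7} — every item is covered.
No single group has all 7 items (the largest, C, has 6), so 2 is optimal.

2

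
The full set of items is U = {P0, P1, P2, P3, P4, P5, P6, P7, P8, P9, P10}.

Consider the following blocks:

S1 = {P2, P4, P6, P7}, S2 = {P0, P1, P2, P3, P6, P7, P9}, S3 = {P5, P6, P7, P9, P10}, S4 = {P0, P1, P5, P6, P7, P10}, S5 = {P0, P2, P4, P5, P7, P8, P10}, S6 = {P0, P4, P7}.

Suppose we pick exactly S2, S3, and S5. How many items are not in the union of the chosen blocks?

0

Union of S2, S3, S5 = {P0, P1, P2, P3, P4, P5, P6, P7, P8, P9, P10} — that's every item, so 0 are uncovered.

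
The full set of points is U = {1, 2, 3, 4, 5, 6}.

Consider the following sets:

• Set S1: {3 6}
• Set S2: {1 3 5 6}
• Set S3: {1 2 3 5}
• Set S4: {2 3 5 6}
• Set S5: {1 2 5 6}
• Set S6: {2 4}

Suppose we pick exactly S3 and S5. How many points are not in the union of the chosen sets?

Union of S3, S5 = {1, 2, 3, 5, 6}.
Not covered: 4 — 1 point.

1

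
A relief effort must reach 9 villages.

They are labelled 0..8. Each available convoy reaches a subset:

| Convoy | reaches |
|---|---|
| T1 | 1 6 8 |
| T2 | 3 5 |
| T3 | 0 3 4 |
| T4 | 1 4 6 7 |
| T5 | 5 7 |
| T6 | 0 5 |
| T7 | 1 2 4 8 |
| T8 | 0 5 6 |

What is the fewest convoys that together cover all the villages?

Take {T2, T4, T7, T8}. Their union is {0, 1, 2, 3, 4, 5, 6, 7, 8}, which is all 9 villages.
No 3 of the 8 convoys cover everything (all 56 combinations miss at least one village), so 4 is optimal.

4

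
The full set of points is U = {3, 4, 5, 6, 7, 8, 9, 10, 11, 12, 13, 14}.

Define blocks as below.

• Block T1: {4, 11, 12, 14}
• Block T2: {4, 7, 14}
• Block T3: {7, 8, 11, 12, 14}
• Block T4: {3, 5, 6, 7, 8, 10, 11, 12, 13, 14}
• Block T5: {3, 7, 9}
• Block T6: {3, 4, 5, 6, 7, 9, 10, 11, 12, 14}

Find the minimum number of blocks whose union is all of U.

2

T4 and T6 together: T4 ∪ T6 = {3, 4, 5, 6, 7, 8, 9, 10, 11, 12, 13, 14} — every point is covered.
No single block has all 12 points (the largest, T4, has 10), so 2 is optimal.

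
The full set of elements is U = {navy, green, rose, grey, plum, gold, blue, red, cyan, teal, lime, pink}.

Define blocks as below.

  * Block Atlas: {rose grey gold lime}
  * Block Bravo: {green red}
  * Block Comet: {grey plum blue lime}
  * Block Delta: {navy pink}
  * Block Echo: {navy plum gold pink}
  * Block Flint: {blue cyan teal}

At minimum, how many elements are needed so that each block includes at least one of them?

The 4 elements {green, teal, lime, pink} hit every block.
The blocks Atlas, Bravo, Delta, Flint are pairwise disjoint, so any hitting set needs a separate element for each — at least 4. Hence 4 is optimal.

4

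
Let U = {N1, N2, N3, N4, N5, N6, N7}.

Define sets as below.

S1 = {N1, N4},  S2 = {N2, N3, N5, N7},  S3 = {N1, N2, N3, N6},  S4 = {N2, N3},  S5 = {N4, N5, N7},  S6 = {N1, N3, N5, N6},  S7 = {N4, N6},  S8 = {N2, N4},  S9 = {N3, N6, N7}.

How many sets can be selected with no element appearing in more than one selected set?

S6, S8 are pairwise disjoint (S6={N1,N3,N5,N6}; S8={N2,N4}).
Every remaining set overlaps one of these, and no 3 of the listed sets are pairwise disjoint, so 2 is the maximum.

2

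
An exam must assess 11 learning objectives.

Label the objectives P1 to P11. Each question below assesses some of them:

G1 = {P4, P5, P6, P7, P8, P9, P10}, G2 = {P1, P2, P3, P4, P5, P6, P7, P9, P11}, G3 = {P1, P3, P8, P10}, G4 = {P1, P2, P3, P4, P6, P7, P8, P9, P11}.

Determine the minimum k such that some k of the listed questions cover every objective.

2

Take {G2, G3}. Their union is {P1, P2, P3, P4, P5, P6, P7, P8, P9, P10, P11}, which is all 11 objectives.
No single question has all 11 objectives (the largest, G2, has 9), so 2 is optimal.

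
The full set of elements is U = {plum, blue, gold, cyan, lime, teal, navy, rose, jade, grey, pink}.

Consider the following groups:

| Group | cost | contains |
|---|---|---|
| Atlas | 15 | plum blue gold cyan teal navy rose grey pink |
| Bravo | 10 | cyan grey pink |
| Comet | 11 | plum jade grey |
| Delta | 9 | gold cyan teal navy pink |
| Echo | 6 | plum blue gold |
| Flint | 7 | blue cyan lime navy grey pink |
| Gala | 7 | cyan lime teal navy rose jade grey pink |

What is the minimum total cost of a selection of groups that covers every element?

Echo, Gala together cover every element (Echo ∪ Gala = {plum, blue, gold, cyan, lime, teal, navy, rose, jade, grey, pink}); total cost 6 + 7 = 13.
No covering selection has total cost below 13.

13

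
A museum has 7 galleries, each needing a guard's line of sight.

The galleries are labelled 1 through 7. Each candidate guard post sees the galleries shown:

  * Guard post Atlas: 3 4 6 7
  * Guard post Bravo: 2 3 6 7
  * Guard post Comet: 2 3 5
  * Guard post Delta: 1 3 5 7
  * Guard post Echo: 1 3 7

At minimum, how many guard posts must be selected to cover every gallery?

Atlas and Bravo and Delta together: Atlas ∪ Bravo ∪ Delta = {1, 2, 3, 4, 5, 6, 7} — every gallery is covered.
Only Atlas contains 4, so Atlas is forced; the remaining 3 galleries need at least 2 more guard posts (each remaining guard post adds at most 2) — so at least 3 guard posts are needed, and 3 is optimal.

3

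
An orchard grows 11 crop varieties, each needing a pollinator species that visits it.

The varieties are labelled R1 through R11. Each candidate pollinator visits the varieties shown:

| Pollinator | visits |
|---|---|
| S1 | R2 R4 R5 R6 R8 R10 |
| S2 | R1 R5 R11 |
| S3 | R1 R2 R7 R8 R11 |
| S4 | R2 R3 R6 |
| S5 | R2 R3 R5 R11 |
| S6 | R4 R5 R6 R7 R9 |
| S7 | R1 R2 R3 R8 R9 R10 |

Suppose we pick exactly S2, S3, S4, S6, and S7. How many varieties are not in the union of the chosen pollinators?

Union of S2, S3, S4, S6, S7 = {R1, R2, R3, R4, R5, R6, R7, R8, R9, R10, R11} — that's every variety, so 0 are uncovered.

0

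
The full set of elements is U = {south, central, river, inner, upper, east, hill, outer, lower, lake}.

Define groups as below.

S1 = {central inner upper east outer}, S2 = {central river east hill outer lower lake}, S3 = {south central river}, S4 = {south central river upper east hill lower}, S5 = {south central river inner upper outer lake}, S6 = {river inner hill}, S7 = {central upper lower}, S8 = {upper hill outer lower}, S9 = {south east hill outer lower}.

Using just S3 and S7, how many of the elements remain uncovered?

Union of S3, S7 = {south, central, river, upper, lower}.
Not covered: inner, east, hill, outer, lake — 5 elements.

5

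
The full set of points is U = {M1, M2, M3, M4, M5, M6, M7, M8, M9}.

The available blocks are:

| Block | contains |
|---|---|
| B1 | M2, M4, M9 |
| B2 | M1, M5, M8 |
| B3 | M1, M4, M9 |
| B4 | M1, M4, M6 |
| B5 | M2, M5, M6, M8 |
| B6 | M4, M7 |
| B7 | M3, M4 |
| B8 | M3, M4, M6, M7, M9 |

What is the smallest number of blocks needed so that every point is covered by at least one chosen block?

B2, B5, and B8 cover everything between them: the union {M1, M2, M3, M4, M5, M6, M7, M8, M9} is all of U.
No 2 of the 8 blocks cover everything (all 28 combinations miss at least one point), so 3 is optimal.

3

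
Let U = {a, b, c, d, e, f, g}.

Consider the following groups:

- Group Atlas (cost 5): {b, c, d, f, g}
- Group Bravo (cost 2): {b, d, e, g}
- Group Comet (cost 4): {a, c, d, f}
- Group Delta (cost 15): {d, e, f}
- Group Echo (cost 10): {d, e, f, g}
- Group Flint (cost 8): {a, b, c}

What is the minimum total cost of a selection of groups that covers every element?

6

Bravo, Comet together cover every element (Bravo ∪ Comet = {a, b, c, d, e, f, g}); total cost 2 + 4 = 6.
No covering selection has total cost below 6.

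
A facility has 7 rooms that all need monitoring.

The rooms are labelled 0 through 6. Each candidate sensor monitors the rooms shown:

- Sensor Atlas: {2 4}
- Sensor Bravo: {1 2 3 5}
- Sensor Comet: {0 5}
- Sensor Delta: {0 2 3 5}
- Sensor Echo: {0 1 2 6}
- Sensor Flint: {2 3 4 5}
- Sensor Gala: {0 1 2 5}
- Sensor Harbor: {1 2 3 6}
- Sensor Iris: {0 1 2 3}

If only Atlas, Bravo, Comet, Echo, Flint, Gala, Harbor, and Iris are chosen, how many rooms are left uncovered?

Union of Atlas, Bravo, Comet, Echo, Flint, Gala, Harbor, Iris = {0, 1, 2, 3, 4, 5, 6} — that's every room, so 0 are uncovered.

0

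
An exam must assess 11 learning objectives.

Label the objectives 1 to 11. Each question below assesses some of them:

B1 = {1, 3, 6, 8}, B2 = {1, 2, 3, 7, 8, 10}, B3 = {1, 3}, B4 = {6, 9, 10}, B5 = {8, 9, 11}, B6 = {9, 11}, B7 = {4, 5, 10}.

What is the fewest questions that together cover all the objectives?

B2 and B4 and B5 and B7 together: B2 ∪ B4 ∪ B5 ∪ B7 = {1, 2, 3, 4, 5, 6, 7, 8, 9, 10, 11} — every objective is covered.
Only B2 contains 2, so B2 is forced; the remaining 5 objectives need at least 3 more questions (each remaining question adds at most 2) — so at least 4 questions are needed, and 4 is optimal.

4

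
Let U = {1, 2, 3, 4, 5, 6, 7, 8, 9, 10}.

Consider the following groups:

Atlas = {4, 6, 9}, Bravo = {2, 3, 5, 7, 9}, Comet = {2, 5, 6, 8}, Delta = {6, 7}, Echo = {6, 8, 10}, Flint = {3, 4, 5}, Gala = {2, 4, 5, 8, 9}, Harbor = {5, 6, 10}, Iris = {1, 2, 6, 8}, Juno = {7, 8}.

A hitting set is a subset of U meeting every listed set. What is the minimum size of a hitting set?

3

H = {4, 6, 7} meets every group (each contains at least one member of H), and |H| = 3.
No choice of 2 items meets every group, so 3 is the minimum.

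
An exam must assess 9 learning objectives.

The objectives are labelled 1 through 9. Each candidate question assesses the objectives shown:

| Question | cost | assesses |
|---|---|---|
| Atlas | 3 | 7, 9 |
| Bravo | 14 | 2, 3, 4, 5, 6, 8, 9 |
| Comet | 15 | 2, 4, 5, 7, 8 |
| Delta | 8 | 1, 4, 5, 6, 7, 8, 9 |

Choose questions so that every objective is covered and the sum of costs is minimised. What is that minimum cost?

22

Bravo, Delta together cover every objective (Bravo ∪ Delta = {1, 2, 3, 4, 5, 6, 7, 8, 9}); total cost 14 + 8 = 22.
No covering selection has total cost below 22.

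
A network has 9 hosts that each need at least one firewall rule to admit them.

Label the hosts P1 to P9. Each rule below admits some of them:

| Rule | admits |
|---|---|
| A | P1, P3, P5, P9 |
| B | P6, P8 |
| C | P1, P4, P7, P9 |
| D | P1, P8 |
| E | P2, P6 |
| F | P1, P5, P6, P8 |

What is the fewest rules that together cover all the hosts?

4

A and C and E and F together: A ∪ C ∪ E ∪ F = {P1, P2, P3, P4, P5, P6, P7, P8, P9} — every host is covered.
Only A contains P3, so A is forced; the remaining 5 hosts need at least 3 more rules (each remaining rule adds at most 2) — so at least 4 rules are needed, and 4 is optimal.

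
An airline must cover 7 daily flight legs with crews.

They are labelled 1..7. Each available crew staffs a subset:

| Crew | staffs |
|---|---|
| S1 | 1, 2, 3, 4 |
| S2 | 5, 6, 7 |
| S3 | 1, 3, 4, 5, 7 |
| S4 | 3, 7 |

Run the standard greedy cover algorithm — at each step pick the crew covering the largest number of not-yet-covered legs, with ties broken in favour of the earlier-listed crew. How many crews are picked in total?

3

Greedy: pick S3 (covers 5 new) → pick S1 (covers 1 new) → pick S2 (covers 1 new). Total picks: 3.
(The true minimum cover uses only 2 crews, so greedy is not optimal here.)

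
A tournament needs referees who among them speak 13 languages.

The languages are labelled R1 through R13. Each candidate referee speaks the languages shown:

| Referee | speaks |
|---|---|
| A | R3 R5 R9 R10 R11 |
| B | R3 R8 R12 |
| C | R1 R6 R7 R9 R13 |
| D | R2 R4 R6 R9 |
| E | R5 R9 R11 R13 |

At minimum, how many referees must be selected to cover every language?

4

A and B and C and D together: A ∪ B ∪ C ∪ D = {R1, R2, R3, R4, R5, R6, R7, R8, R9, R10, R11, R12, R13} — every language is covered.
Only D contains R2, so D is forced; the remaining 9 languages need at least 3 more referees (each remaining referee adds at most 4) — so at least 4 referees are needed, and 4 is optimal.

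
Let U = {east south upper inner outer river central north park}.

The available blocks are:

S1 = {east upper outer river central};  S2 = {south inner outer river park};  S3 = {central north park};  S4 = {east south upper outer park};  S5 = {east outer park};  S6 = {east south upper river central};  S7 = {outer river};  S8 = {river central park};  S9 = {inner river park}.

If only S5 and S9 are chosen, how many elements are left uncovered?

4

Union of S5, S9 = {east, inner, outer, river, park}.
Not covered: south, upper, central, north — 4 elements.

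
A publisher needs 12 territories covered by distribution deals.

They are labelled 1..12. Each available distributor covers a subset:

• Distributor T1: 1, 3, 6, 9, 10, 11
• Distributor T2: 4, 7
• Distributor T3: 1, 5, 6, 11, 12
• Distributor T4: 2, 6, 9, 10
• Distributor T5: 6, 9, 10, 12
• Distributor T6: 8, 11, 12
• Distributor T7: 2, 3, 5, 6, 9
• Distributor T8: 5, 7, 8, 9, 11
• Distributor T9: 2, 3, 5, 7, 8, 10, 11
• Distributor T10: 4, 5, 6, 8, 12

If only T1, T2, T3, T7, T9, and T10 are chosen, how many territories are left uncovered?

0

Union of T1, T2, T3, T7, T9, T10 = {1, 2, 3, 4, 5, 6, 7, 8, 9, 10, 11, 12} — that's every territory, so 0 are uncovered.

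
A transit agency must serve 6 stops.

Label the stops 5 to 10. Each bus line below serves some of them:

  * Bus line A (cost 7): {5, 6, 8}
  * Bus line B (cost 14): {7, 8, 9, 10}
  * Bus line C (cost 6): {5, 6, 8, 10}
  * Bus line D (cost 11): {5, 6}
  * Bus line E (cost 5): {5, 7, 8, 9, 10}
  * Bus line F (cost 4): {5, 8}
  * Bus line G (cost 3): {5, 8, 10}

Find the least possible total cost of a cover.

11

C, E together cover every stop (C ∪ E = {5, 6, 7, 8, 9, 10}); total cost 6 + 5 = 11.
No covering selection has total cost below 11.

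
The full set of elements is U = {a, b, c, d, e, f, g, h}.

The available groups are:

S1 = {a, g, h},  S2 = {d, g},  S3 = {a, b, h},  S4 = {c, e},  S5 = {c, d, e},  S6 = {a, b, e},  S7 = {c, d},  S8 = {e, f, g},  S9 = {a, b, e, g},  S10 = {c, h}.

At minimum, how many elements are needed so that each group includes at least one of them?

3

Take T = {d, e, h}. Each listed group contains at least one of these, so T is a hitting set of size 3.
The groups S2, S3, S4 are pairwise disjoint, so any hitting set needs a separate element for each — at least 3. Hence 3 is optimal.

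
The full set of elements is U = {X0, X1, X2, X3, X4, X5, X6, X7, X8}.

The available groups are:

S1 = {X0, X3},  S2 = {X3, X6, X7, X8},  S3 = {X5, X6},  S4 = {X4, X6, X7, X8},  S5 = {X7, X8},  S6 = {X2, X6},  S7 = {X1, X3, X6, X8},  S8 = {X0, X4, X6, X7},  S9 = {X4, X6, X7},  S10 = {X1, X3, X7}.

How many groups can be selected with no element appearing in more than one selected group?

3

S1, S5, S6 are pairwise disjoint (S1={X0,X3}; S5={X7,X8}; S6={X2,X6}).
Every remaining group overlaps one of these, and no 4 of the listed groups are pairwise disjoint, so 3 is the maximum.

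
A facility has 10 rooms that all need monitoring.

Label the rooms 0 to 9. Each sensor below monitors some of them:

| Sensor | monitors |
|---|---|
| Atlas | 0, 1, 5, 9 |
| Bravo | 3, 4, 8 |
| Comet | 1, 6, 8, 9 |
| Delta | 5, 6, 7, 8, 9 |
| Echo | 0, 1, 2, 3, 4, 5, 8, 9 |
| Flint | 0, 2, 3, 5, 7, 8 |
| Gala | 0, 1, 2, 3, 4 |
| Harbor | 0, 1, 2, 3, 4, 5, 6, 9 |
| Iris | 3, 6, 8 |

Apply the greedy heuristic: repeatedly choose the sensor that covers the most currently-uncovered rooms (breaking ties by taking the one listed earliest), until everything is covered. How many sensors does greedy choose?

2

Greedy: pick Echo (covers 8 new) → pick Delta (covers 2 new). Total picks: 2.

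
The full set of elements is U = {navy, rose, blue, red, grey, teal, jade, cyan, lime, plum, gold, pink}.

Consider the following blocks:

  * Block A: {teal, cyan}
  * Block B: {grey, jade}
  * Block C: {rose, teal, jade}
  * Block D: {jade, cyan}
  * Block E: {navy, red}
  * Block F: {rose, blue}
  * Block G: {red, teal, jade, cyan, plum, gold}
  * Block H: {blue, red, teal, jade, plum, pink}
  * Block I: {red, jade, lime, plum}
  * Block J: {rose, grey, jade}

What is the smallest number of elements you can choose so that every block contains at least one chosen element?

Take T = {rose, red, grey, cyan}. Each listed block contains at least one of these, so T is a hitting set of size 4.
The blocks A, B, E, F are pairwise disjoint, so any hitting set needs a separate element for each — at least 4. Hence 4 is optimal.

4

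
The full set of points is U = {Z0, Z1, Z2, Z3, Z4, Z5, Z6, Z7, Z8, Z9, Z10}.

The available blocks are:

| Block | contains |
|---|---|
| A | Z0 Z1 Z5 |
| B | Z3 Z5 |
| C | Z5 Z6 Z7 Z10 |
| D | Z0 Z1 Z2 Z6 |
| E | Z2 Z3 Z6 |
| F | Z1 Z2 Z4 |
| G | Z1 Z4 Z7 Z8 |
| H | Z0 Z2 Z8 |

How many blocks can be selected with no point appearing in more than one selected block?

2

B, H are pairwise disjoint (B={Z3,Z5}; H={Z0,Z2,Z8}).
Every remaining block overlaps one of these, and no 3 of the listed blocks are pairwise disjoint, so 2 is the maximum.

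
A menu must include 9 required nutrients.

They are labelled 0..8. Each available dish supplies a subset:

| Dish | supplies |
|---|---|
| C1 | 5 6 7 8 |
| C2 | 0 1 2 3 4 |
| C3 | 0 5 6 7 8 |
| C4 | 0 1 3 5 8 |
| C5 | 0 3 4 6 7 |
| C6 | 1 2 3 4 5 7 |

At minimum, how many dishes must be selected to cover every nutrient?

2

Take {C1, C2}. Their union is {0, 1, 2, 3, 4, 5, 6, 7, 8}, which is all 9 nutrients.
No single dish has all 9 nutrients (the largest, C6, has 6), so 2 is optimal.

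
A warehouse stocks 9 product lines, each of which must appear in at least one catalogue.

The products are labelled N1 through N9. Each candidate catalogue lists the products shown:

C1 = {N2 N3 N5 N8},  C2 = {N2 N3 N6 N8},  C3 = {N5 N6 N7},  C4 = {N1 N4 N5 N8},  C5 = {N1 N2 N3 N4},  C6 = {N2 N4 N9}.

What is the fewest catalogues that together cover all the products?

4

Take {C2, C3, C4, C6}. Their union is {N1, N2, N3, N4, N5, N6, N7, N8, N9}, which is all 9 products.
No 3 of the 6 catalogues cover everything (all 20 combinations miss at least one product), so 4 is optimal.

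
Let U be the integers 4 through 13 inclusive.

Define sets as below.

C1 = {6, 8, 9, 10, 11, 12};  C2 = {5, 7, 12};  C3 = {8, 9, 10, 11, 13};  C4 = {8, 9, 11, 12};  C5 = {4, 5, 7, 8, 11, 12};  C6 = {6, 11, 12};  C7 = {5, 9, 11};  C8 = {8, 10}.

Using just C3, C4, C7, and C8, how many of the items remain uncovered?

3

Union of C3, C4, C7, C8 = {5, 8, 9, 10, 11, 12, 13}.
Not covered: 4, 6, 7 — 3 items.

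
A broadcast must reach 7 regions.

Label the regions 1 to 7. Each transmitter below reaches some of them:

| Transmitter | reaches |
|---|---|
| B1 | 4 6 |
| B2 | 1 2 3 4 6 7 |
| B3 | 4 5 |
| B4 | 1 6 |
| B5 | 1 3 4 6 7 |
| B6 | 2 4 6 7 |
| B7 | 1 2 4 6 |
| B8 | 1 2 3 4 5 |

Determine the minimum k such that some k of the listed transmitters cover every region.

2

Take {B2, B3}. Their union is {1, 2, 3, 4, 5, 6, 7}, which is all 7 regions.
No single transmitter has all 7 regions (the largest, B2, has 6), so 2 is optimal.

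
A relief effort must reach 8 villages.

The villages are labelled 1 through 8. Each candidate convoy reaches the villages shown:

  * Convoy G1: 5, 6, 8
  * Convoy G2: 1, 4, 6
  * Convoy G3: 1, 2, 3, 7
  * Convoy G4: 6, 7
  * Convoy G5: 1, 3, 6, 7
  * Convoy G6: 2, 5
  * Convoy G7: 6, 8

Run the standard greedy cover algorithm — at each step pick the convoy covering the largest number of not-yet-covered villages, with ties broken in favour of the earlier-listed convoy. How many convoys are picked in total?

3

Greedy: pick G3 (covers 4 new) → pick G1 (covers 3 new) → pick G2 (covers 1 new). Total picks: 3.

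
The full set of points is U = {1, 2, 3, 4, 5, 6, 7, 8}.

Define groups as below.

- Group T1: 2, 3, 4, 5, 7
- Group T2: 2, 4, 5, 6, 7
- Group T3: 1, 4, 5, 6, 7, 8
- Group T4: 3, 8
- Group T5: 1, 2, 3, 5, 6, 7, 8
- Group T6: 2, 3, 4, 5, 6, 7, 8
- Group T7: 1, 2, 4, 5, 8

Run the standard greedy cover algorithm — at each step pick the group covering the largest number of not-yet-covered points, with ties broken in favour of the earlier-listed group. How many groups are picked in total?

2

Greedy: pick T5 (covers 7 new) → pick T1 (covers 1 new). Total picks: 2.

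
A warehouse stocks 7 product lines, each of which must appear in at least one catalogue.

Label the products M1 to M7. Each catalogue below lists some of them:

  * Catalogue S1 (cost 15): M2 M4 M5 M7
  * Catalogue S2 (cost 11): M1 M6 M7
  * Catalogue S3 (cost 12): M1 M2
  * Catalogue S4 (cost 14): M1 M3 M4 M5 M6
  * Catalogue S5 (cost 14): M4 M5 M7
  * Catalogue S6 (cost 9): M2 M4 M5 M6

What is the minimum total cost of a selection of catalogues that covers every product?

29

S1, S4 together cover every product (S1 ∪ S4 = {M1, M2, M3, M4, M5, M6, M7}); total cost 15 + 14 = 29.
The greedy pick S6, S2, S4 costs 34; no covering selection beats 29.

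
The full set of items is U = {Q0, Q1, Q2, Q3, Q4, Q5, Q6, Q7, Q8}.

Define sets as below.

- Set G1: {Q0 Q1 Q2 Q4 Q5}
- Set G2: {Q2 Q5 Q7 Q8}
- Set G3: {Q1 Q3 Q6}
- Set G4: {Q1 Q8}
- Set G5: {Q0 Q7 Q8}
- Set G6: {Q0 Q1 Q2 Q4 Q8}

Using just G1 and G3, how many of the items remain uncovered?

2

Union of G1, G3 = {Q0, Q1, Q2, Q3, Q4, Q5, Q6}.
Not covered: Q7, Q8 — 2 items.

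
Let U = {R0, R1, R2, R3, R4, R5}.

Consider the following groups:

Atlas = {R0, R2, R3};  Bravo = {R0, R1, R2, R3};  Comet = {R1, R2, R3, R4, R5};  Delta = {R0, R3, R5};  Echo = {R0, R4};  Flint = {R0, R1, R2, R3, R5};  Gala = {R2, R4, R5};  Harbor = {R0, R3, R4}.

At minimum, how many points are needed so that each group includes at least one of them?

Take H = {R0, R4}. Each listed group contains at least one of these, so H is a hitting set of size 2.
No single point lies in every group, so at least 2 are needed and 2 is optimal.

2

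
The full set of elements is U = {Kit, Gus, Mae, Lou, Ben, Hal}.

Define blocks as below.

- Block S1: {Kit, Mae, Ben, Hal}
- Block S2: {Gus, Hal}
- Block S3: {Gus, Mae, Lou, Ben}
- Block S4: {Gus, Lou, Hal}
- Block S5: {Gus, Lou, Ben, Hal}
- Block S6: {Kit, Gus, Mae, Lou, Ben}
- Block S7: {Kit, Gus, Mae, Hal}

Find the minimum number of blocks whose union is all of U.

2

S1 and S6 together: S1 ∪ S6 = {Kit, Gus, Mae, Lou, Ben, Hal} — every element is covered.
No single block has all 6 elements (the largest, S6, has 5), so 2 is optimal.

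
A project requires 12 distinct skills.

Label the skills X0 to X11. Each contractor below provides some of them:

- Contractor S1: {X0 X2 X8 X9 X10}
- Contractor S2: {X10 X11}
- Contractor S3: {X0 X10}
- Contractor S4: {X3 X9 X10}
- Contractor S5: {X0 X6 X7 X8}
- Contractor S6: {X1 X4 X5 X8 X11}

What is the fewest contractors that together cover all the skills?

4

Take {S1, S4, S5, S6}. Their union is {X0, X1, X2, X3, X4, X5, X6, X7, X8, X9, X10, X11}, which is all 12 skills.
No 3 of the 6 contractors cover everything (all 20 combinations miss at least one skill), so 4 is optimal.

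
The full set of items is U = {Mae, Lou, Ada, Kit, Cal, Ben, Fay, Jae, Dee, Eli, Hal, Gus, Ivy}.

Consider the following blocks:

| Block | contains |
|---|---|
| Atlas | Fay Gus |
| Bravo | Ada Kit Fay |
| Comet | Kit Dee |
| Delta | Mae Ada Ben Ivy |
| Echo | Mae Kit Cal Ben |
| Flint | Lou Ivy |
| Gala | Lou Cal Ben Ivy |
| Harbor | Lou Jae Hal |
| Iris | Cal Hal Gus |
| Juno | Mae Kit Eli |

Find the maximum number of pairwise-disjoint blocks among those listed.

4

Atlas, Comet, Delta, Harbor are pairwise disjoint (Atlas={Fay,Gus}; Comet={Kit,Dee}; Delta={Mae,Ada,Ben,Ivy}; Harbor={Lou,Jae,Hal}).
Every remaining block overlaps one of these, and no 5 of the listed blocks are pairwise disjoint, so 4 is the maximum.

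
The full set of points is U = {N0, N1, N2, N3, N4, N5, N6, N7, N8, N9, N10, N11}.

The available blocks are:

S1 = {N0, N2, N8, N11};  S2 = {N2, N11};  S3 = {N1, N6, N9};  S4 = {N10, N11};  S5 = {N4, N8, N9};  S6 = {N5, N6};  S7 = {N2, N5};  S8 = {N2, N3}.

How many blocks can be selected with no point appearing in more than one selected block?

4

S4, S5, S6, S8 are pairwise disjoint (S4={N10,N11}; S5={N4,N8,N9}; S6={N5,N6}; S8={N2,N3}).
Every remaining block overlaps one of these, and no 5 of the listed blocks are pairwise disjoint, so 4 is the maximum.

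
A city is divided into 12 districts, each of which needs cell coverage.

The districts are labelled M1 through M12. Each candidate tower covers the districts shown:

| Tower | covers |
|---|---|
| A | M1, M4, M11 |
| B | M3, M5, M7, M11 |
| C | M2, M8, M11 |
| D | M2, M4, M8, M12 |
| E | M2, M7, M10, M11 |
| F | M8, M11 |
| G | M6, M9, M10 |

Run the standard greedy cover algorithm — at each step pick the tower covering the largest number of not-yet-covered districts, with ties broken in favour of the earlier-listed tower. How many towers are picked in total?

4

Greedy: pick B (covers 4 new) → pick D (covers 4 new) → pick G (covers 3 new) → pick A (covers 1 new). Total picks: 4.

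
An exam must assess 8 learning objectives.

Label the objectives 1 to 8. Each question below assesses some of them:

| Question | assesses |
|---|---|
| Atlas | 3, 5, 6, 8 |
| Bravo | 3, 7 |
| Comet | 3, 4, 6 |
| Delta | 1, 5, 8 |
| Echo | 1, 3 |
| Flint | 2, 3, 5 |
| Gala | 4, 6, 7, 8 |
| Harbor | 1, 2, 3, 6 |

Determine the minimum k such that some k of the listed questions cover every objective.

3

Take {Flint, Gala, Harbor}. Their union is {1, 2, 3, 4, 5, 6, 7, 8}, which is all 8 objectives.
No 2 of the 8 questions cover everything (all 28 combinations miss at least one objective), so 3 is optimal.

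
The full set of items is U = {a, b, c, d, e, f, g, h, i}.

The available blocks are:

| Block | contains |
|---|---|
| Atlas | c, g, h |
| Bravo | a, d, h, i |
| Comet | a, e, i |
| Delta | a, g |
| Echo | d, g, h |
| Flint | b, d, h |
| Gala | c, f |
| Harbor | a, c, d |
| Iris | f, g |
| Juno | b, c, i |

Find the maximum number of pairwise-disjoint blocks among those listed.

3

Delta, Flint, Gala are pairwise disjoint (Delta={a,g}; Flint={b,d,h}; Gala={c,f}).
Every remaining block overlaps one of these, and no 4 of the listed blocks are pairwise disjoint, so 3 is the maximum.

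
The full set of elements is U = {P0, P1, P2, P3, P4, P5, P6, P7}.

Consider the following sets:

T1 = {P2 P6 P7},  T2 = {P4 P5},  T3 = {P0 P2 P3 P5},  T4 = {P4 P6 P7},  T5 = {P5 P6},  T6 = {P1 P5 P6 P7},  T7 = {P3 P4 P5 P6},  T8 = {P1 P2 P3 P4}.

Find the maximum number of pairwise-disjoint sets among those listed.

2

T3, T4 are pairwise disjoint (T3={P0,P2,P3,P5}; T4={P4,P6,P7}).
Every remaining set overlaps one of these, and no 3 of the listed sets are pairwise disjoint, so 2 is the maximum.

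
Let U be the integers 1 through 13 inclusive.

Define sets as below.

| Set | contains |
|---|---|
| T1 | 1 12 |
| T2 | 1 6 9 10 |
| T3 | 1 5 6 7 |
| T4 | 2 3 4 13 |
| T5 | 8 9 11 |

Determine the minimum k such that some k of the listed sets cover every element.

5

T1, T2, T3, T4, and T5 cover everything between them: the union {1, 2, 3, 4, 5, 6, 7, 8, 9, 10, 11, 12, 13} is all of U.
No 4 of the 5 sets cover everything (all 5 combinations miss at least one element), so 5 is optimal.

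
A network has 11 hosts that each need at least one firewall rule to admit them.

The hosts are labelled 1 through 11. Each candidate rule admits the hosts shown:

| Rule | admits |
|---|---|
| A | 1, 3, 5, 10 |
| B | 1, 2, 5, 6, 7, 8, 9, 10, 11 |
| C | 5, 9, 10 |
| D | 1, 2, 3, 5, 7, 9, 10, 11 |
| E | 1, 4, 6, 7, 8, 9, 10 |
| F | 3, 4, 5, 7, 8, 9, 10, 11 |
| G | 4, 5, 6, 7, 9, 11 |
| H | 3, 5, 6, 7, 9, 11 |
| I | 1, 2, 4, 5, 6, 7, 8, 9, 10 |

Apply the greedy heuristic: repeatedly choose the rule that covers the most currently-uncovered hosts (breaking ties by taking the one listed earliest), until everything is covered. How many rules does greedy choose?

Greedy: pick B (covers 9 new) → pick F (covers 2 new). Total picks: 2.

2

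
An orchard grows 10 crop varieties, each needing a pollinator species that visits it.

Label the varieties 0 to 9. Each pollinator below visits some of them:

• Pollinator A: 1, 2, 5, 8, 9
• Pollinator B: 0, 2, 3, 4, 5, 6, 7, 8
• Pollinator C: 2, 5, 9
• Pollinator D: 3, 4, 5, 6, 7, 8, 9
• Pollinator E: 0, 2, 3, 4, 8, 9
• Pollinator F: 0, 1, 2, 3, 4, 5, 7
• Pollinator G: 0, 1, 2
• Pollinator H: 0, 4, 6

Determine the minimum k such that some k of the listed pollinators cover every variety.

2

Take {D, G}. Their union is {0, 1, 2, 3, 4, 5, 6, 7, 8, 9}, which is all 10 varieties.
No single pollinator has all 10 varieties (the largest, B, has 8), so 2 is optimal.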